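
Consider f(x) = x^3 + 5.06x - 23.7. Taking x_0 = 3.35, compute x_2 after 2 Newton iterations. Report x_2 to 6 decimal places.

f'(x) = 3x^2 + 5.06
x_0 = 3.350000: f = 30.846375, f' = 38.727500 → x_1 = 3.350000 - (30.846375)/(38.727500) = 2.553502
x_1 = 2.553502: f = 5.870505, f' = 24.621118 → x_2 = 2.553502 - (5.870505)/(24.621118) = 2.315068

2.315068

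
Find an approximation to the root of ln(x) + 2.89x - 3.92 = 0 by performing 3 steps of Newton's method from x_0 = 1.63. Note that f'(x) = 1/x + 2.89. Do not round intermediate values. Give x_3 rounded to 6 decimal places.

x_0 = 1.630000: f = 1.279280, f' = 3.503497 → x_1 = 1.630000 - (1.279280)/(3.503497) = 1.264856
x_1 = 1.264856: f = -0.029607, f' = 3.680604 → x_2 = 1.264856 - (-0.029607)/(3.680604) = 1.272900
x_2 = 1.272900: f = -0.000020, f' = 3.675607 → x_3 = 1.272900 - (-0.000020)/(3.675607) = 1.272906

1.272906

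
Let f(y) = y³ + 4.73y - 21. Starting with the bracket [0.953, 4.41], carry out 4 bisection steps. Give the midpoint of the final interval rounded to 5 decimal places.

f(0.953000) = -15.626787, f(4.410000) = 85.625421 (opposite signs)
step 1: m = 2.681500, f(m) = 10.964666 > 0 → root in [0.953000, 2.681500]
step 2: m = 1.817250, f(m) = -6.403126 < 0 → root in [1.817250, 2.681500]
step 3: m = 2.249375, f(m) = 1.020679 > 0 → root in [1.817250, 2.249375]
step 4: m = 2.033313, f(m) = -2.975987 < 0 → root in [2.033313, 2.249375]
Midpoint of [2.033313, 2.249375] = 2.141344

2.14134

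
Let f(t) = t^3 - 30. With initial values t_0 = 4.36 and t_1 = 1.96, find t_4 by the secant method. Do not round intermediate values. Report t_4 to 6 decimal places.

Secant update: t_(k+1) = t_k − f(t_k)·(t_k − t_(k-1))/(f(t_k) − f(t_(k-1))).
f(t_0) = 52.881856, f(t_1) = -22.470464
t_2 = 1.960000 - (-22.470464)·(1.960000 - 4.360000)/(-22.470464 - (52.881856)) = 2.675693; f(t_2) = -10.843827
t_3 = 2.675693 - (-10.843827)·(2.675693 - 1.960000)/(-10.843827 - (-22.470464)) = 3.343199; f(t_3) = 7.366857
t_4 = 3.343199 - (7.366857)·(3.343199 - 2.675693)/(7.366857 - (-10.843827)) = 3.073169; f(t_4) = -0.975854

3.073169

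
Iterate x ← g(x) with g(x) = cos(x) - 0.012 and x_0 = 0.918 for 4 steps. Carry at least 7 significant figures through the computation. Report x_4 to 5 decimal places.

0.76983

x_1 = g(0.918000) = 0.595410
x_2 = g(0.595410) = 0.815919
x_3 = g(0.815919) = 0.673200
x_4 = g(0.673200) = 0.769831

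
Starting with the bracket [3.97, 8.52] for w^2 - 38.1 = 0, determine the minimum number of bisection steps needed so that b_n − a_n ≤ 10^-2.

Initial width b − a = 8.52 − 3.97 = 4.550000.
After n steps the width is (b−a)/2^n; need (b−a)/2^n ≤ 10^-2.
So n ≥ log₂(4.550000/10^-2) = log₂(455.0000) ≈ 8.8297.
Hence n = 9.

9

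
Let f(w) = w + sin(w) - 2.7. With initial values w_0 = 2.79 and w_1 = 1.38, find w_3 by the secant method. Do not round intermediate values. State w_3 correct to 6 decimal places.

1.762371

f(w_0) = 0.434393, f(w_1) = -0.338146
w_2 = 1.380000 - (-0.338146)·(1.380000 - 2.790000)/(-0.338146 - (0.434393)) = 1.997167; f(w_2) = 0.207640
w_3 = 1.997167 - (0.207640)·(1.997167 - 1.380000)/(0.207640 - (-0.338146)) = 1.762371; f(w_3) = 0.044077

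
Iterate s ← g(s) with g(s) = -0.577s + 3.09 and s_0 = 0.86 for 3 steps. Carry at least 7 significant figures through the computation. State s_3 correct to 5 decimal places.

s_1 = g(0.860000) = 2.593780
s_2 = g(2.593780) = 1.593389
s_3 = g(1.593389) = 2.170615

2.17061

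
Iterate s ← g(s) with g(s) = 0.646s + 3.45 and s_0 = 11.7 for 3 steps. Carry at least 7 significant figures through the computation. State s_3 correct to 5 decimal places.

s_1 = g(11.700000) = 11.008200
s_2 = g(11.008200) = 10.561297
s_3 = g(10.561297) = 10.272598

10.27260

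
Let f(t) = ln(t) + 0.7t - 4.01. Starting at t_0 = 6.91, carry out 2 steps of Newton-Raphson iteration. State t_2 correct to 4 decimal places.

3.8145

f'(t) = 1/t + 0.7
t_0 = 6.910000: f = 2.759970, f' = 0.844718 → t_1 = 6.910000 - (2.759970)/(0.844718) = 3.642673
t_1 = 3.642673: f = -0.167412, f' = 0.974524 → t_2 = 3.642673 - (-0.167412)/(0.974524) = 3.814461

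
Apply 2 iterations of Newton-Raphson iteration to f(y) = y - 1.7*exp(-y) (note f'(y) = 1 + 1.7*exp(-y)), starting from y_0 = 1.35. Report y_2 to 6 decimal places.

0.778782

y_0 = 1.350000: f = 0.909292, f' = 1.440708 → y_1 = 1.350000 - (0.909292)/(1.440708) = 0.718858
y_1 = 0.718858: f = -0.109566, f' = 1.828424 → y_2 = 0.718858 - (-0.109566)/(1.828424) = 0.778782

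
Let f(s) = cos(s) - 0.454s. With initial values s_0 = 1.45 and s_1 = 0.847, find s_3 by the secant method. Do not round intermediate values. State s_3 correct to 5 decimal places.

Secant update: s_(k+1) = s_k − f(s_k)·(s_k − s_(k-1))/(f(s_k) − f(s_(k-1))).
f(s_0) = -0.537797, f(s_1) = 0.277696
s_2 = 0.847000 - (0.277696)·(0.847000 - 1.450000)/(0.277696 - (-0.537797)) = 1.052337; f(s_2) = 0.017782
s_3 = 1.052337 - (0.017782)·(1.052337 - 0.847000)/(0.017782 - (0.277696)) = 1.066385; f(s_3) = -0.000846

1.06638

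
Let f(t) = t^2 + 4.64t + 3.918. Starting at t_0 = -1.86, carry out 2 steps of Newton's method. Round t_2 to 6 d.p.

f'(t) = 2t + 4.64
t_0 = -1.860000: f = -1.252800, f' = 0.920000 → t_1 = -1.860000 - (-1.252800)/(0.920000) = -0.498261
t_1 = -0.498261: f = 1.854333, f' = 3.643478 → t_2 = -0.498261 - (1.854333)/(3.643478) = -1.007207

-1.007207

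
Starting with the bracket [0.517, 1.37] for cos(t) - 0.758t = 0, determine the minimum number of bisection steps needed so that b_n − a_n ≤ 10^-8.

27

Initial width b − a = 1.37 − 0.517 = 0.853000.
After n steps the width is (b−a)/2^n; need (b−a)/2^n ≤ 10^-8.
So n ≥ log₂(0.853000/10^-8) = log₂(85300000.0000) ≈ 26.3460.
Hence n = 27.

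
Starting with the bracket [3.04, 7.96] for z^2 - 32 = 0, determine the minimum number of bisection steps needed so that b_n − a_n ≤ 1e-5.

Initial width b − a = 7.96 − 3.04 = 4.920000.
After n steps the width is (b−a)/2^n; need (b−a)/2^n ≤ 1e-5.
So n ≥ log₂(4.920000/1e-5) = log₂(492000.0000) ≈ 18.9083.
Hence n = 19.

19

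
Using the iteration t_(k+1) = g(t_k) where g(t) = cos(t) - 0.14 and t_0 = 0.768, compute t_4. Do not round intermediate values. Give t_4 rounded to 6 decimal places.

t_1 = g(0.768000) = 0.579302
t_2 = g(0.579302) = 0.696845
t_3 = g(0.696845) = 0.626871
t_4 = g(0.626871) = 0.669867

0.669867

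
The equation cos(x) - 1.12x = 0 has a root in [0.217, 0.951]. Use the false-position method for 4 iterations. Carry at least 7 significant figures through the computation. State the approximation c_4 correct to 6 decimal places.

0.689111

f(0.217000) = 0.733508, f(0.951000) = -0.484251
step 1: c = 0.659119, f(c) = 0.052318 > 0 → new bracket [0.659119, 0.951000]
step 2: c = 0.687579, f(c) = 0.002696 > 0 → new bracket [0.687579, 0.951000]
step 3: c = 0.689038, f(c) = 0.000136 > 0 → new bracket [0.689038, 0.951000]
step 4: c = 0.689111, f(c) = 0.000007 > 0 → new bracket [0.689111, 0.951000]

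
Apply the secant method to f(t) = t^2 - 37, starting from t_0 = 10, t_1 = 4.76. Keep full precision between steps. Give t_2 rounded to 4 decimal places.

5.7317

Secant update: t_(k+1) = t_k − f(t_k)·(t_k − t_(k-1))/(f(t_k) − f(t_(k-1))).
f(t_0) = 63.000000, f(t_1) = -14.342400
t_2 = 4.760000 - (-14.342400)·(4.760000 - 10.000000)/(-14.342400 - (63.000000)) = 5.731707; f(t_2) = -4.147531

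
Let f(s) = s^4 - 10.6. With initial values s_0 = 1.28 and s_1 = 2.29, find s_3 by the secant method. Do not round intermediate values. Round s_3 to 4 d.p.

1.7341

f(s_0) = -7.915645, f(s_1) = 16.900585
s_2 = 2.290000 - (16.900585)·(2.290000 - 1.280000)/(16.900585 - (-7.915645)) = 1.602160; f(s_2) = -4.010935
s_3 = 1.602160 - (-4.010935)·(1.602160 - 2.290000)/(-4.010935 - (16.900585)) = 1.734091; f(s_3) = -1.557513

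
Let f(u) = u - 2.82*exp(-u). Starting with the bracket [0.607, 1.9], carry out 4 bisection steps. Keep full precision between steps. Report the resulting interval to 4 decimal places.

[1.0111, 1.0919]

f(0.607000) = -0.929853, f(1.900000) = 1.478216 (opposite signs)
step 1: m = 1.253500, f(m) = 0.448379 > 0 → root in [0.607000, 1.253500]
step 2: m = 0.930250, f(m) = -0.182113 < 0 → root in [0.930250, 1.253500]
step 3: m = 1.091875, f(m) = 0.145521 > 0 → root in [0.930250, 1.091875]
step 4: m = 1.011062, f(m) = -0.014944 < 0 → root in [1.011062, 1.091875]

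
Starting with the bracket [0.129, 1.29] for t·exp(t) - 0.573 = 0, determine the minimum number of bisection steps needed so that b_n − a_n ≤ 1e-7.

24

Initial width b − a = 1.29 − 0.129 = 1.161000.
After n steps the width is (b−a)/2^n; need (b−a)/2^n ≤ 1e-7.
So n ≥ log₂(1.161000/1e-7) = log₂(11610000.0000) ≈ 23.4689.
Hence n = 24.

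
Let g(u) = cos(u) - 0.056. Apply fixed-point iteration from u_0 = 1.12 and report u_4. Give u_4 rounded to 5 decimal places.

u_1 = g(1.120000) = 0.379682
u_2 = g(0.379682) = 0.872782
u_3 = g(0.872782) = 0.586697
u_4 = g(0.586697) = 0.776774

0.77677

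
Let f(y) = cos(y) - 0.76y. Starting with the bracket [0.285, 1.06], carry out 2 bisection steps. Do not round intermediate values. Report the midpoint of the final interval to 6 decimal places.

f(0.285000) = 0.743062, f(1.060000) = -0.316728 (opposite signs)
step 1: m = 0.672500, f(m) = 0.271167 > 0 → root in [0.672500, 1.060000]
step 2: m = 0.866250, f(m) = -0.010662 < 0 → root in [0.672500, 0.866250]
Midpoint of [0.672500, 0.866250] = 0.769375

0.769375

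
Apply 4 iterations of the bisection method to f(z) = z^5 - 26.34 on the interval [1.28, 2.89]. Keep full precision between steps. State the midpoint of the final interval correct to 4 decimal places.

1.9341

f(1.280000) = -22.904026, f(2.890000) = 175.259390 (opposite signs)
step 1: m = 2.085000, f(m) = 13.063091 > 0 → root in [1.280000, 2.085000]
step 2: m = 1.682500, f(m) = -12.857347 < 0 → root in [1.682500, 2.085000]
step 3: m = 1.883750, f(m) = -2.619910 < 0 → root in [1.883750, 2.085000]
step 4: m = 1.984375, f(m) = 4.429379 > 0 → root in [1.883750, 1.984375]
Midpoint of [1.883750, 1.984375] = 1.934063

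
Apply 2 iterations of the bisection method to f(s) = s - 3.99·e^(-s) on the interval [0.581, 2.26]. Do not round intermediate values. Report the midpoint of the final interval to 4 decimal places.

1.2106

f(0.581000) = -1.650762, f(2.260000) = 1.843642 (opposite signs)
step 1: m = 1.420500, f(m) = 0.456543 > 0 → root in [0.581000, 1.420500]
step 2: m = 1.000750, f(m) = -0.465989 < 0 → root in [1.000750, 1.420500]
Midpoint of [1.000750, 1.420500] = 1.210625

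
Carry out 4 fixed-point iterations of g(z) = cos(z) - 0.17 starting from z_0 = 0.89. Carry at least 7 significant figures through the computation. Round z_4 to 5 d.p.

0.66776

z_1 = g(0.890000) = 0.459412
z_2 = g(0.459412) = 0.726313
z_3 = g(0.726313) = 0.577628
z_4 = g(0.577628) = 0.667760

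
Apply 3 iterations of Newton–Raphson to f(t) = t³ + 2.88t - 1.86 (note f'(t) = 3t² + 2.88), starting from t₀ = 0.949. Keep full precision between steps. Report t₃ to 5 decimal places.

t_0 = 0.949000: f = 1.727790, f' = 5.581803 → t_1 = 0.949000 - (1.727790)/(5.581803) = 0.639460
t_1 = 0.639460: f = 0.243127, f' = 4.106728 → t_2 = 0.639460 - (0.243127)/(4.106728) = 0.580258
t_2 = 0.580258: f = 0.006516, f' = 3.890099 → t_3 = 0.580258 - (0.006516)/(3.890099) = 0.578583

0.57858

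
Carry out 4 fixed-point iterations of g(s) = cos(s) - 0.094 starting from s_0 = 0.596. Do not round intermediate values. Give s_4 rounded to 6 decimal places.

0.669020

s_1 = g(0.596000) = 0.733588
s_2 = g(0.733588) = 0.648777
s_3 = g(0.648777) = 0.702823
s_4 = g(0.702823) = 0.669020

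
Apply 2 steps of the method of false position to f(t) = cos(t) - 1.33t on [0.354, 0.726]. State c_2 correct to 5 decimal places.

f(0.354000) = 0.467174, f(0.726000) = -0.217744
step 1: c = 0.607736, f(c) = 0.012653 > 0 → new bracket [0.607736, 0.726000]
step 2: c = 0.614231, f(c) = 0.000289 > 0 → new bracket [0.614231, 0.726000]

0.61423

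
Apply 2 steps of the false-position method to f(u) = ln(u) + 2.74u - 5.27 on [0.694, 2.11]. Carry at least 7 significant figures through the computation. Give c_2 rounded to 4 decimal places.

1.7269

f(0.694000) = -3.733723, f(2.110000) = 1.258088
step 1: c = 1.753125, f(c) = 0.094962 > 0 → new bracket [0.694000, 1.753125]
step 2: c = 1.726856, f(c) = 0.007887 > 0 → new bracket [0.694000, 1.726856]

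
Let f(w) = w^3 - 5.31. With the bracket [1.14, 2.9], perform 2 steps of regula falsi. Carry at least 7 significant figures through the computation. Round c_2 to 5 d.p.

1.59552

f(1.140000) = -3.828456, f(2.900000) = 19.079000
step 1: c = 1.434144, f(c) = -2.360299 < 0 → new bracket [1.434144, 2.900000]
step 2: c = 1.595523, f(c) = -1.248287 < 0 → new bracket [1.595523, 2.900000]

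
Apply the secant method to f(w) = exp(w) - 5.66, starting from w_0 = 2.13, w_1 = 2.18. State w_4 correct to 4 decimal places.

f(w_0) = 2.754867, f(w_1) = 3.186306
w_2 = 2.180000 - (3.186306)·(2.180000 - 2.130000)/(3.186306 - (2.754867)) = 1.810735; f(w_2) = 0.454943
w_3 = 1.810735 - (0.454943)·(1.810735 - 2.180000)/(0.454943 - (3.186306)) = 1.749230; f(w_3) = 0.090172
w_4 = 1.749230 - (0.090172)·(1.749230 - 1.810735)/(0.090172 - (0.454943)) = 1.734025; f(w_4) = 0.003406

1.7340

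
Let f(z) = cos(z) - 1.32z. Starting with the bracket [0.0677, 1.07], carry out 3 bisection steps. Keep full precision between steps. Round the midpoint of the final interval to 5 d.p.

0.63149

f(0.067700) = 0.908345, f(1.070000) = -0.932276 (opposite signs)
step 1: m = 0.568850, f(m) = 0.091639 > 0 → root in [0.568850, 1.070000]
step 2: m = 0.819425, f(m) = -0.398999 < 0 → root in [0.568850, 0.819425]
step 3: m = 0.694138, f(m) = -0.147656 < 0 → root in [0.568850, 0.694138]
Midpoint of [0.568850, 0.694138] = 0.631494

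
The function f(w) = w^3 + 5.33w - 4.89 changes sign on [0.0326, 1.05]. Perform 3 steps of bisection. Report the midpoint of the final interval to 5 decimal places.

f(0.032600) = -4.716207, f(1.050000) = 1.864125 (opposite signs)
step 1: m = 0.541300, f(m) = -1.846267 < 0 → root in [0.541300, 1.050000]
step 2: m = 0.795650, f(m) = -0.145492 < 0 → root in [0.795650, 1.050000]
step 3: m = 0.922825, f(m) = 0.814541 > 0 → root in [0.795650, 0.922825]
Midpoint of [0.795650, 0.922825] = 0.859237

0.85924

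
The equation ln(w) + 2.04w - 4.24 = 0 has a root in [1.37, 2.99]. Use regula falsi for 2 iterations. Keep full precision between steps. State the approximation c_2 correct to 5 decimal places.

f(1.370000) = -1.130389, f(2.990000) = 2.954873
step 1: c = 1.818253, f(c) = 0.067112 > 0 → new bracket [1.370000, 1.818253]
step 2: c = 1.793131, f(c) = 0.001951 > 0 → new bracket [1.370000, 1.793131]

1.79313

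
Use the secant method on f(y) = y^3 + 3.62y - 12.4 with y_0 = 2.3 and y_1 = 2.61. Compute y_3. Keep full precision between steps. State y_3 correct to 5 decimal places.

1.83683

f(y_0) = 8.093000, f(y_1) = 14.827781
y_2 = 2.610000 - (14.827781)·(2.610000 - 2.300000)/(14.827781 - (8.093000)) = 1.927482; f(y_2) = 1.738434
y_3 = 1.927482 - (1.738434)·(1.927482 - 2.610000)/(1.738434 - (14.827781)) = 1.836834; f(y_3) = 0.446746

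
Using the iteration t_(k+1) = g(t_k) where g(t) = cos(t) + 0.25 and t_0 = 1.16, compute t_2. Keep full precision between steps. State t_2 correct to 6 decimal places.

t_1 = g(1.160000) = 0.649340
t_2 = g(0.649340) = 1.046483

1.046483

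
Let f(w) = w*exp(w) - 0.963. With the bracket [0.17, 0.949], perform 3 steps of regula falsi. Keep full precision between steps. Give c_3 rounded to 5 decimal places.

False-position update: c = (a·f(b) − b·f(a))/(f(b) − f(a)); replace the endpoint whose sign matches f(c).
f(0.170000) = -0.761498, f(0.949000) = 1.488386
step 1: c = 0.433661, f(c) = -0.293906 < 0 → new bracket [0.433661, 0.949000]
step 2: c = 0.518642, f(c) = -0.091813 < 0 → new bracket [0.518642, 0.949000]
step 3: c = 0.543647, f(c) = -0.026690 < 0 → new bracket [0.543647, 0.949000]

0.54365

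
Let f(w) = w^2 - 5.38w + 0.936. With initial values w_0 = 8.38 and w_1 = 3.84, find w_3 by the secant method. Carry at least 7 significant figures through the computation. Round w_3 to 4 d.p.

5.4840

Secant update: w_(k+1) = w_k − f(w_k)·(w_k − w_(k-1))/(f(w_k) − f(w_(k-1))).
f(w_0) = 26.076000, f(w_1) = -4.977600
w_2 = 3.840000 - (-4.977600)·(3.840000 - 8.380000)/(-4.977600 - (26.076000)) = 4.567719; f(w_2) = -2.774270
w_3 = 4.567719 - (-2.774270)·(4.567719 - 3.840000)/(-2.774270 - (-4.977600)) = 5.484010; f(w_3) = 1.506390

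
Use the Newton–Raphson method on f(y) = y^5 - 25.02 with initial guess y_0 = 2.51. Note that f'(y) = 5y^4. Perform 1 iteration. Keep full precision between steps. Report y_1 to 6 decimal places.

y_0 = 2.510000: f = 74.605063, f' = 198.456300 → y_1 = 2.510000 - (74.605063)/(198.456300) = 2.134073

2.134073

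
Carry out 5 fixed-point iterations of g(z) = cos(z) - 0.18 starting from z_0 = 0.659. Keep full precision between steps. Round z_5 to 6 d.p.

z_1 = g(0.659000) = 0.610605
z_2 = g(0.610605) = 0.639301
z_3 = g(0.639301) = 0.622513
z_4 = g(0.622513) = 0.632416
z_5 = g(0.632416) = 0.626602

0.626602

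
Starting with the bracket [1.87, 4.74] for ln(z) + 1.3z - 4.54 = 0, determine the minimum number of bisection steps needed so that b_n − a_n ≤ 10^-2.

Initial width b − a = 4.74 − 1.87 = 2.870000.
After n steps the width is (b−a)/2^n; need (b−a)/2^n ≤ 10^-2.
So n ≥ log₂(2.870000/10^-2) = log₂(287.0000) ≈ 8.1649.
Hence n = 9.

9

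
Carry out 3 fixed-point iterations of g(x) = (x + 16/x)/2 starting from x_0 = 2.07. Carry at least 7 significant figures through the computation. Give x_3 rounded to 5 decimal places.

x_1 = g(2.070000) = 4.899734
x_2 = g(4.899734) = 4.082609
x_3 = g(4.082609) = 4.000836

4.00084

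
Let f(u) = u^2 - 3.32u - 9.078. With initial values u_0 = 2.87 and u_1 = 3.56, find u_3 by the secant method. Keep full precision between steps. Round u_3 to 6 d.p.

4.836115

f(u_0) = -10.369500, f(u_1) = -8.223600
u_2 = 3.560000 - (-8.223600)·(3.560000 - 2.870000)/(-8.223600 - (-10.369500)) = 6.204244; f(u_2) = 8.816557
u_3 = 6.204244 - (8.816557)·(6.204244 - 3.560000)/(8.816557 - (-8.223600)) = 4.836115; f(u_3) = -1.745890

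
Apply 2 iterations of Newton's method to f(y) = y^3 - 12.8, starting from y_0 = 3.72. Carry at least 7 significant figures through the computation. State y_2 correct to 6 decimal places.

Newton update: y ← y − f(y)/f'(y).
f'(y) = 3y^2
y_0 = 3.720000: f = 38.678848, f' = 41.515200 → y_1 = 3.720000 - (38.678848)/(41.515200) = 2.788321
y_1 = 2.788321: f = 8.878450, f' = 23.324199 → y_2 = 2.788321 - (8.878450)/(23.324199) = 2.407667

2.407667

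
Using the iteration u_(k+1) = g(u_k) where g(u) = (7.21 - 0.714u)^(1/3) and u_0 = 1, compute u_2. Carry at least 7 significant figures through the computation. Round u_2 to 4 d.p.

1.8047

u_1 = g(1.000000) = 1.865873
u_2 = g(1.865873) = 1.804696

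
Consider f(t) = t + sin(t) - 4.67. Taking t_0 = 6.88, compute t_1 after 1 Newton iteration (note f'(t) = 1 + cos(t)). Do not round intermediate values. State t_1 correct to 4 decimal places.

5.3629

t_0 = 6.880000: f = 2.772011, f' = 1.827130 → t_1 = 6.880000 - (2.772011)/(1.827130) = 5.362861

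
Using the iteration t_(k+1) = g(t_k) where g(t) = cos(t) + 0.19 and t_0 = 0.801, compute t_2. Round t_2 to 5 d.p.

0.82252

t_1 = g(0.801000) = 0.885989
t_2 = g(0.885989) = 0.822524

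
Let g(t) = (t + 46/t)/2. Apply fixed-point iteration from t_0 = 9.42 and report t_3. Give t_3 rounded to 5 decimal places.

t_1 = g(9.420000) = 7.151614
t_2 = g(7.151614) = 6.791864
t_3 = g(6.791864) = 6.782337

6.78234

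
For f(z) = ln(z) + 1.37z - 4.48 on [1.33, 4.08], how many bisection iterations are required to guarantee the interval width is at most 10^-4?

Initial width b − a = 4.08 − 1.33 = 2.750000.
After n steps the width is (b−a)/2^n; need (b−a)/2^n ≤ 10^-4.
So n ≥ log₂(2.750000/10^-4) = log₂(27500.0000) ≈ 14.7471.
Hence n = 15.

15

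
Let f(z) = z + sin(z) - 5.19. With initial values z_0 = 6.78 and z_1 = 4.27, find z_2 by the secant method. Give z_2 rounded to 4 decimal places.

f(z_0) = 2.066628, f(z_1) = -1.823732
z_2 = 4.270000 - (-1.823732)·(4.270000 - 6.780000)/(-1.823732 - (2.066628)) = 5.446644; f(z_2) = -0.485687

5.4466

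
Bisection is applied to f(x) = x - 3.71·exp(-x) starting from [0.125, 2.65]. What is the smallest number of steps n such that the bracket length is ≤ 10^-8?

Initial width b − a = 2.65 − 0.125 = 2.525000.
After n steps the width is (b−a)/2^n; need (b−a)/2^n ≤ 10^-8.
So n ≥ log₂(2.525000/10^-8) = log₂(252500000.0000) ≈ 27.9117.
Hence n = 28.

28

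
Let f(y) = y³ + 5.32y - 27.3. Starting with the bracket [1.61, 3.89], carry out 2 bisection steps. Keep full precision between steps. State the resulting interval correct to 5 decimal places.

[2.18000, 2.75000]

f(1.610000) = -14.561519, f(3.890000) = 52.258669 (opposite signs)
step 1: m = 2.750000, f(m) = 8.126875 > 0 → root in [1.610000, 2.750000]
step 2: m = 2.180000, f(m) = -5.342168 < 0 → root in [2.180000, 2.750000]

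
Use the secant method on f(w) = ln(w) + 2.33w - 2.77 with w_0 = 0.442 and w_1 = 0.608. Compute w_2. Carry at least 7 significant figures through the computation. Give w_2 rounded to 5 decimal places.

1.04343

f(w_0) = -2.556585, f(w_1) = -1.850940
w_2 = 0.608000 - (-1.850940)·(0.608000 - 0.442000)/(-1.850940 - (-2.556585)) = 1.043426; f(w_2) = -0.296308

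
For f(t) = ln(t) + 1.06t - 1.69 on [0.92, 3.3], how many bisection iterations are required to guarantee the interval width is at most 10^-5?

Initial width b − a = 3.3 − 0.92 = 2.380000.
After n steps the width is (b−a)/2^n; need (b−a)/2^n ≤ 10^-5.
So n ≥ log₂(2.380000/10^-5) = log₂(238000.0000) ≈ 17.8606.
Hence n = 18.

18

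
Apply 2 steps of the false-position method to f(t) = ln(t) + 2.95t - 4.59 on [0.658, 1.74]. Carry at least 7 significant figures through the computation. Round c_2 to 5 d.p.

1.43542

f(0.658000) = -3.067450, f(1.740000) = 1.096885
step 1: c = 1.455001, f(c) = 0.077261 > 0 → new bracket [0.658000, 1.455001]
step 2: c = 1.435420, f(c) = 0.005947 > 0 → new bracket [0.658000, 1.435420]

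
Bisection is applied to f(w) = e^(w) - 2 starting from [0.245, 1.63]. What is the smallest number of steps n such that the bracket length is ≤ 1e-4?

14

Initial width b − a = 1.63 − 0.245 = 1.385000.
After n steps the width is (b−a)/2^n; need (b−a)/2^n ≤ 1e-4.
So n ≥ log₂(1.385000/1e-4) = log₂(13850.0000) ≈ 13.7576.
Hence n = 14.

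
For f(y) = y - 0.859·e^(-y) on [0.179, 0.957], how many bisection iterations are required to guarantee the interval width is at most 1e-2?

7

Initial width b − a = 0.957 − 0.179 = 0.778000.
After n steps the width is (b−a)/2^n; need (b−a)/2^n ≤ 1e-2.
So n ≥ log₂(0.778000/1e-2) = log₂(77.8000) ≈ 6.2817.
Hence n = 7.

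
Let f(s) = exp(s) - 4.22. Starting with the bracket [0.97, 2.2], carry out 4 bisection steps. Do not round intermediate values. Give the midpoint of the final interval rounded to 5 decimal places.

1.46969

f(0.970000) = -1.582056, f(2.200000) = 4.805013 (opposite signs)
step 1: m = 1.585000, f(m) = 0.659291 > 0 → root in [0.970000, 1.585000]
step 2: m = 1.277500, f(m) = -0.632341 < 0 → root in [1.277500, 1.585000]
step 3: m = 1.431250, f(m) = -0.036074 < 0 → root in [1.431250, 1.585000]
step 4: m = 1.508125, f(m) = 0.298251 > 0 → root in [1.431250, 1.508125]
Midpoint of [1.431250, 1.508125] = 1.469688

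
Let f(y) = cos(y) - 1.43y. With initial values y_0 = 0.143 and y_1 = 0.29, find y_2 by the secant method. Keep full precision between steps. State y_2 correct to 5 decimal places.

0.62050

f(y_0) = 0.785303, f(y_1) = 0.543544
y_2 = 0.290000 - (0.543544)·(0.290000 - 0.143000)/(0.543544 - (0.785303)) = 0.620498; f(y_2) = -0.073724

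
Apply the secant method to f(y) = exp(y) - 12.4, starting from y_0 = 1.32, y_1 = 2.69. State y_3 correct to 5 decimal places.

2.50760

Secant update: y_(k+1) = y_k − f(y_k)·(y_k − y_(k-1))/(f(y_k) − f(y_(k-1))).
f(y_0) = -8.656579, f(y_1) = 2.331676
y_2 = 2.690000 - (2.331676)·(2.690000 - 1.320000)/(2.331676 - (-8.656579)) = 2.399290; f(y_2) = -1.384648
y_3 = 2.399290 - (-1.384648)·(2.399290 - 2.690000)/(-1.384648 - (2.331676)) = 2.507604; f(y_3) = -0.124514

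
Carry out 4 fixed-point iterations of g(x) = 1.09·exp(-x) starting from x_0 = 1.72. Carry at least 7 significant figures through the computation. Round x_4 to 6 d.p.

x_1 = g(1.720000) = 0.195182
x_2 = g(0.195182) = 0.896726
x_3 = g(0.896726) = 0.444614
x_4 = g(0.444614) = 0.698768

0.698768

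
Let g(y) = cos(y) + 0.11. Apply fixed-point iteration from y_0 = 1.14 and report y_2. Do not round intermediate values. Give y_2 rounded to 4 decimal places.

y_1 = g(1.140000) = 0.527595
y_2 = g(0.527595) = 0.974021

0.9740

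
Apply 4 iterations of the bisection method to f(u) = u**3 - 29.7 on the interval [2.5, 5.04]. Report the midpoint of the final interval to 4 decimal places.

3.0556

f(2.500000) = -14.075000, f(5.040000) = 98.324064 (opposite signs)
step 1: m = 3.770000, f(m) = 23.882633 > 0 → root in [2.500000, 3.770000]
step 2: m = 3.135000, f(m) = 1.111485 > 0 → root in [2.500000, 3.135000]
step 3: m = 2.817500, f(m) = -7.333822 < 0 → root in [2.817500, 3.135000]
step 4: m = 2.976250, f(m) = -3.336187 < 0 → root in [2.976250, 3.135000]
Midpoint of [2.976250, 3.135000] = 3.055625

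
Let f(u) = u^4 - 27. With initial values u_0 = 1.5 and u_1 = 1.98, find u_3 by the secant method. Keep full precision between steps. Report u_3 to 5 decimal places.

2.23135

Secant update: u_(k+1) = u_k − f(u_k)·(u_k − u_(k-1))/(f(u_k) − f(u_(k-1))).
f(u_0) = -21.937500, f(u_1) = -11.630464
u_2 = 1.980000 - (-11.630464)·(1.980000 - 1.500000)/(-11.630464 - (-21.937500)) = 2.521632; f(u_2) = 13.432162
u_3 = 2.521632 - (13.432162)·(2.521632 - 1.980000)/(13.432162 - (-11.630464)) = 2.231348; f(u_3) = -2.210429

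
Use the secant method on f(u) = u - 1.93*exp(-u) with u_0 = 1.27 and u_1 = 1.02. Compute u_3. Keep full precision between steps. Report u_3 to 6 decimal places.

f(u_0) = 0.727995, f(u_1) = 0.324052
u_2 = 1.020000 - (0.324052)·(1.020000 - 1.270000)/(0.324052 - (0.727995)) = 0.819445; f(u_2) = -0.031061
u_3 = 0.819445 - (-0.031061)·(0.819445 - 1.020000)/(-0.031061 - (0.324052)) = 0.836987; f(u_3) = 0.001271

0.836987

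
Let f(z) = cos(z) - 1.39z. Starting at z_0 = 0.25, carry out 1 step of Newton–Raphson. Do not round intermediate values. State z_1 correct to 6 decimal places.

0.629511

f'(z) = -sin(z) - 1.39
z_0 = 0.250000: f = 0.621412, f' = -1.637404 → z_1 = 0.250000 - (0.621412)/(-1.637404) = 0.629511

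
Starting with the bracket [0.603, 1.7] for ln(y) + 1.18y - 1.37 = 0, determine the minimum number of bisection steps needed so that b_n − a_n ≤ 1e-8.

Initial width b − a = 1.7 − 0.603 = 1.097000.
After n steps the width is (b−a)/2^n; need (b−a)/2^n ≤ 1e-8.
So n ≥ log₂(1.097000/1e-8) = log₂(109700000.0000) ≈ 26.7090.
Hence n = 27.

27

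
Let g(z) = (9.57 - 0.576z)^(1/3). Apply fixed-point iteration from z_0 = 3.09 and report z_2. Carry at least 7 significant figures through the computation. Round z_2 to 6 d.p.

z_1 = g(3.090000) = 1.982358
z_2 = g(1.982358) = 2.035062

2.035062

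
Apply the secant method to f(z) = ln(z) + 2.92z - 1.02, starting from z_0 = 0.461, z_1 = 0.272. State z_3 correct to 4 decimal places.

0.5508

f(z_0) = -0.448237, f(z_1) = -1.527713
z_2 = 0.272000 - (-1.527713)·(0.272000 - 0.461000)/(-1.527713 - (-0.448237)) = 0.539480; f(z_2) = -0.061870
z_3 = 0.539480 - (-0.061870)·(0.539480 - 0.272000)/(-0.061870 - (-1.527713)) = 0.550769; f(z_3) = -0.008193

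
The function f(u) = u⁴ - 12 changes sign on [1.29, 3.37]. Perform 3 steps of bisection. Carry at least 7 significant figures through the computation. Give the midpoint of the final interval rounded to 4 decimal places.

1.9400

f(1.290000) = -9.230771, f(3.370000) = 116.979178 (opposite signs)
step 1: m = 2.330000, f(m) = 17.472955 > 0 → root in [1.290000, 2.330000]
step 2: m = 1.810000, f(m) = -1.267169 < 0 → root in [1.810000, 2.330000]
step 3: m = 2.070000, f(m) = 6.360368 > 0 → root in [1.810000, 2.070000]
Midpoint of [1.810000, 2.070000] = 1.940000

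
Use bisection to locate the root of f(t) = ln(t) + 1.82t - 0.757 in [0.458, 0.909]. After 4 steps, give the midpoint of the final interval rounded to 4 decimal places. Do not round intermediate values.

0.6412

f(0.458000) = -0.704326, f(0.909000) = 0.801970 (opposite signs)
step 1: m = 0.683500, f(m) = 0.106441 > 0 → root in [0.458000, 0.683500]
step 2: m = 0.570750, f(m) = -0.279039 < 0 → root in [0.570750, 0.683500]
step 3: m = 0.627125, f(m) = -0.082242 < 0 → root in [0.627125, 0.683500]
step 4: m = 0.655312, f(m) = 0.013026 > 0 → root in [0.627125, 0.655312]
Midpoint of [0.627125, 0.655312] = 0.641219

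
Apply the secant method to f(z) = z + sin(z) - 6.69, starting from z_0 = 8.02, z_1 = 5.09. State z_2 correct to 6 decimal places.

6.619485

f(z_0) = 2.316251, f(z_1) = -2.529548
z_2 = 5.090000 - (-2.529548)·(5.090000 - 8.020000)/(-2.529548 - (2.316251)) = 6.619485; f(z_2) = 0.259481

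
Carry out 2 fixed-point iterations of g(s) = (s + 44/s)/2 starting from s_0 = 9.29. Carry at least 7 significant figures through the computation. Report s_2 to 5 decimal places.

6.64354

s_1 = g(9.290000) = 7.013138
s_2 = g(7.013138) = 6.643538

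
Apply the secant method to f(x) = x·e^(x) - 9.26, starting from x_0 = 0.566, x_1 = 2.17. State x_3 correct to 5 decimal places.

Secant update: x_(k+1) = x_k − f(x_k)·(x_k − x_(k-1))/(f(x_k) − f(x_(k-1))).
f(x_0) = -8.263156, f(x_1) = 9.745476
x_2 = 2.170000 - (9.745476)·(2.170000 - 0.566000)/(9.745476 - (-8.263156)) = 1.301986; f(x_2) = -4.473129
x_3 = 1.301986 - (-4.473129)·(1.301986 - 2.170000)/(-4.473129 - (9.745476)) = 1.575061; f(x_3) = -1.650829

1.57506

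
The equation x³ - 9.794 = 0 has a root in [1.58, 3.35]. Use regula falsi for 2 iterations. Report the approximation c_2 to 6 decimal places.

False-position update: c = (a·f(b) − b·f(a))/(f(b) − f(a)); replace the endpoint whose sign matches f(c).
f(1.580000) = -5.849688, f(3.350000) = 27.801375
step 1: c = 1.887686, f(c) = -3.067502 < 0 → new bracket [1.887686, 3.350000]
step 2: c = 2.032999, f(c) = -1.391446 < 0 → new bracket [2.032999, 3.350000]

2.032999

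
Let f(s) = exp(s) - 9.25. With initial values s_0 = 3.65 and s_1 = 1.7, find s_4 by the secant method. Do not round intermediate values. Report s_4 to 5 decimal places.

Secant update: s_(k+1) = s_k − f(s_k)·(s_k − s_(k-1))/(f(s_k) − f(s_(k-1))).
f(s_0) = 29.224666, f(s_1) = -3.776053
s_2 = 1.700000 - (-3.776053)·(1.700000 - 3.650000)/(-3.776053 - (29.224666)) = 1.923126; f(s_2) = -2.407689
s_3 = 1.923126 - (-2.407689)·(1.923126 - 1.700000)/(-2.407689 - (-3.776053)) = 2.315724; f(s_3) = 0.882252
s_4 = 2.315724 - (0.882252)·(2.315724 - 1.923126)/(0.882252 - (-2.407689)) = 2.210442; f(s_4) = -0.130254

2.21044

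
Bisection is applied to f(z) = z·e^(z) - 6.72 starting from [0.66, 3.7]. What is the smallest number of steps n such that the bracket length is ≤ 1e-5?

Initial width b − a = 3.7 − 0.66 = 3.040000.
After n steps the width is (b−a)/2^n; need (b−a)/2^n ≤ 1e-5.
So n ≥ log₂(3.040000/1e-5) = log₂(304000.0000) ≈ 18.2137.
Hence n = 19.

19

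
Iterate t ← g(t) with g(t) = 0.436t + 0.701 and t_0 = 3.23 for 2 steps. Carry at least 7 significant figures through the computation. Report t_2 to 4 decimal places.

t_1 = g(3.230000) = 2.109280
t_2 = g(2.109280) = 1.620646

1.6206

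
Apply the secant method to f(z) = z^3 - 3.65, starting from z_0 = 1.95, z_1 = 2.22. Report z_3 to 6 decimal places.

1.579240

f(z_0) = 3.764875, f(z_1) = 7.291048
z_2 = 2.220000 - (7.291048)·(2.220000 - 1.950000)/(7.291048 - (3.764875)) = 1.661723; f(z_2) = 0.938551
z_3 = 1.661723 - (0.938551)·(1.661723 - 2.220000)/(0.938551 - (7.291048)) = 1.579240; f(z_3) = 0.288621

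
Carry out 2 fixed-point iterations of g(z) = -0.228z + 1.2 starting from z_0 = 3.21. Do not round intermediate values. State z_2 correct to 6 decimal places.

1.093269

z_1 = g(3.210000) = 0.468120
z_2 = g(0.468120) = 1.093269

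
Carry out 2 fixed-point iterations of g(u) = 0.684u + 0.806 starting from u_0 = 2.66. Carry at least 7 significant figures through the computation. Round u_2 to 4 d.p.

2.6018

u_1 = g(2.660000) = 2.625440
u_2 = g(2.625440) = 2.601801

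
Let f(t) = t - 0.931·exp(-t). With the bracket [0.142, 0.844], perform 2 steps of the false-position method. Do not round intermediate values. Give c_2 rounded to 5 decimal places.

f(0.142000) = -0.665755, f(0.844000) = 0.443682
step 1: c = 0.563259, f(c) = 0.033193 > 0 → new bracket [0.142000, 0.563259]
step 2: c = 0.543253, f(c) = 0.002476 > 0 → new bracket [0.142000, 0.543253]

0.54325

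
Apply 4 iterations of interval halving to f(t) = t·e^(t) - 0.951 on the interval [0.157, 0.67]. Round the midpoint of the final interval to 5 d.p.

f(0.157000) = -0.767311, f(0.670000) = 0.358339 (opposite signs)
step 1: m = 0.413500, f(m) = -0.325746 < 0 → root in [0.413500, 0.670000]
step 2: m = 0.541750, f(m) = -0.019725 < 0 → root in [0.541750, 0.670000]
step 3: m = 0.605875, f(m) = 0.159481 > 0 → root in [0.541750, 0.605875]
step 4: m = 0.573813, f(m) = 0.067529 > 0 → root in [0.541750, 0.573813]
Midpoint of [0.541750, 0.573813] = 0.557781

0.55778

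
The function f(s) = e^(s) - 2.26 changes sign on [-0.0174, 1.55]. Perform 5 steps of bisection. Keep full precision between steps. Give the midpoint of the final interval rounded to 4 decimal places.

0.8398

f(-0.017400) = -1.277249, f(1.550000) = 2.451470 (opposite signs)
step 1: m = 0.766300, f(m) = -0.108210 < 0 → root in [0.766300, 1.550000]
step 2: m = 1.158150, f(m) = 0.924037 > 0 → root in [0.766300, 1.158150]
step 3: m = 0.962225, f(m) = 0.357514 > 0 → root in [0.766300, 0.962225]
step 4: m = 0.864262, f(m) = 0.113255 > 0 → root in [0.766300, 0.864262]
step 5: m = 0.815281, f(m) = -0.000189 < 0 → root in [0.815281, 0.864262]
Midpoint of [0.815281, 0.864262] = 0.839772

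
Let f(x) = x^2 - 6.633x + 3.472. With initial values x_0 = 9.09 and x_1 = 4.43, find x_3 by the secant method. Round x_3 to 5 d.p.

6.43237

Secant update: x_(k+1) = x_k − f(x_k)·(x_k − x_(k-1))/(f(x_k) − f(x_(k-1))).
f(x_0) = 25.806130, f(x_1) = -6.287290
x_2 = 4.430000 - (-6.287290)·(4.430000 - 9.090000)/(-6.287290 - (25.806130)) = 5.342921; f(x_2) = -3.420788
x_3 = 5.342921 - (-3.420788)·(5.342921 - 4.430000)/(-3.420788 - (-6.287290)) = 6.432372; f(x_3) = 2.181485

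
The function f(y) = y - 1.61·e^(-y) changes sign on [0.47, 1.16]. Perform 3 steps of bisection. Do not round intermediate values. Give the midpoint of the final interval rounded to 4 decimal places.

f(0.470000) = -0.536254, f(1.160000) = 0.655287 (opposite signs)
step 1: m = 0.815000, f(m) = 0.102351 > 0 → root in [0.470000, 0.815000]
step 2: m = 0.642500, f(m) = -0.204321 < 0 → root in [0.642500, 0.815000]
step 3: m = 0.728750, f(m) = -0.048094 < 0 → root in [0.728750, 0.815000]
Midpoint of [0.728750, 0.815000] = 0.771875

0.7719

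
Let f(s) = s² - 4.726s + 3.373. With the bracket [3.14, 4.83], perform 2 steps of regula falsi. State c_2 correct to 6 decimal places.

3.793649

f(3.140000) = -1.607040, f(4.830000) = 3.875320
step 1: c = 3.635388, f(c) = -0.591797 < 0 → new bracket [3.635388, 4.830000]
step 2: c = 3.793649, f(c) = -0.164013 < 0 → new bracket [3.793649, 4.830000]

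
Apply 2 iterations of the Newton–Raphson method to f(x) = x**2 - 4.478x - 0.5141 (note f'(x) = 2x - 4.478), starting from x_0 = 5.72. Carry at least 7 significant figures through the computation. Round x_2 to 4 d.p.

x_0 = 5.720000: f = 6.590140, f' = 6.962000 → x_1 = 5.720000 - (6.590140)/(6.962000) = 4.773413
x_1 = 4.773413: f = 0.896027, f' = 5.068826 → x_2 = 4.773413 - (0.896027)/(5.068826) = 4.596641

4.5966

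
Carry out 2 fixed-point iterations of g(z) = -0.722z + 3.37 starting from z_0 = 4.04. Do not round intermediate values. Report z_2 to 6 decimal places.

3.042847

z_1 = g(4.040000) = 0.453120
z_2 = g(0.453120) = 3.042847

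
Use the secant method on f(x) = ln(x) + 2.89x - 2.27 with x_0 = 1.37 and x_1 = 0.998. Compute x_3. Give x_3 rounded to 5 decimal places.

f(x_0) = 2.004111, f(x_1) = 0.612218
x_2 = 0.998000 - (0.612218)·(0.998000 - 1.370000)/(0.612218 - (2.004111)) = 0.834377; f(x_2) = -0.039719
x_3 = 0.834377 - (-0.039719)·(0.834377 - 0.998000)/(-0.039719 - (0.612218)) = 0.844346; f(x_3) = 0.000967

0.84435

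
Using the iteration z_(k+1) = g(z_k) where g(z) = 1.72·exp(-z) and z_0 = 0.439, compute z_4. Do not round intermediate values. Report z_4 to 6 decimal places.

z_1 = g(0.439000) = 1.108851
z_2 = g(1.108851) = 0.567493
z_3 = g(0.567493) = 0.975145
z_4 = g(0.975145) = 0.648677

0.648677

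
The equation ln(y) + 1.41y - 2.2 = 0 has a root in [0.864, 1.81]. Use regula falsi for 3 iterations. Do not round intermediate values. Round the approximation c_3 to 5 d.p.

1.34850

f(0.864000) = -1.127943, f(1.810000) = 0.945427
step 1: c = 1.378637, f(c) = 0.064975 > 0 → new bracket [0.864000, 1.378637]
step 2: c = 1.350607, f(c) = 0.004909 > 0 → new bracket [0.864000, 1.350607]
step 3: c = 1.348498, f(c) = 0.000373 > 0 → new bracket [0.864000, 1.348498]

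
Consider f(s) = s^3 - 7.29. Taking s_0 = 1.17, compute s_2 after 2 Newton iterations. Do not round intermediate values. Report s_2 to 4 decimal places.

f'(s) = 3s^2
s_0 = 1.170000: f = -5.688387, f' = 4.106700 → s_1 = 1.170000 - (-5.688387)/(4.106700) = 2.555148
s_1 = 2.555148: f = 9.392001, f' = 19.586343 → s_2 = 2.555148 - (9.392001)/(19.586343) = 2.075630

2.0756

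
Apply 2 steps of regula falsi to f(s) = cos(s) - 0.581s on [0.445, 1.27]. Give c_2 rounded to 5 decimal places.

f(0.445000) = 0.644066, f(1.270000) = -0.441589
step 1: c = 0.934432, f(c) = 0.051370 > 0 → new bracket [0.934432, 1.270000]
step 2: c = 0.969401, f(c) = 0.002572 > 0 → new bracket [0.969401, 1.270000]

0.96940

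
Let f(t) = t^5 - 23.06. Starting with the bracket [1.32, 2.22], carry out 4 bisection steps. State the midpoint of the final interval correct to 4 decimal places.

1.8544

f(1.320000) = -19.052536, f(2.220000) = 30.861861 (opposite signs)
step 1: m = 1.770000, f(m) = -5.687340 < 0 → root in [1.770000, 2.220000]
step 2: m = 1.995000, f(m) = 8.541995 > 0 → root in [1.770000, 1.995000]
step 3: m = 1.882500, f(m) = 0.581494 > 0 → root in [1.770000, 1.882500]
step 4: m = 1.826250, f(m) = -2.745734 < 0 → root in [1.826250, 1.882500]
Midpoint of [1.826250, 1.882500] = 1.854375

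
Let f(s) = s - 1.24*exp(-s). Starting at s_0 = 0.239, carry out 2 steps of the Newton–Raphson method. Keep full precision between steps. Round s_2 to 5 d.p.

0.64812

f'(s) = 1 + 1.24*exp(-s)
s_0 = 0.239000: f = -0.737394, f' = 1.976394 → s_1 = 0.239000 - (-0.737394)/(1.976394) = 0.612101
s_1 = 0.612101: f = -0.060240, f' = 1.672341 → s_2 = 0.612101 - (-0.060240)/(1.672341) = 0.648122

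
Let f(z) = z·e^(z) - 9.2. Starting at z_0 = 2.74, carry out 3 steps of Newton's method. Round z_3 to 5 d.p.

f'(z) = (z + 1)·e^(z)
z_0 = 2.740000: f = 33.234339, f' = 57.921324 → z_1 = 2.740000 - (33.234339)/(57.921324) = 2.166216
z_1 = 2.166216: f = 9.700675, f' = 27.625878 → z_2 = 2.166216 - (9.700675)/(27.625878) = 1.815071
z_2 = 1.815071: f = 1.947287, f' = 17.288801 → z_3 = 1.815071 - (1.947287)/(17.288801) = 1.702439

1.70244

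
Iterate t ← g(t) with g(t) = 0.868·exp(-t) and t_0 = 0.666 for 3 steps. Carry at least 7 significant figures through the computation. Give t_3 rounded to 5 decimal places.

0.49794

t_1 = g(0.666000) = 0.445943
t_2 = g(0.445943) = 0.555711
t_3 = g(0.555711) = 0.497941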